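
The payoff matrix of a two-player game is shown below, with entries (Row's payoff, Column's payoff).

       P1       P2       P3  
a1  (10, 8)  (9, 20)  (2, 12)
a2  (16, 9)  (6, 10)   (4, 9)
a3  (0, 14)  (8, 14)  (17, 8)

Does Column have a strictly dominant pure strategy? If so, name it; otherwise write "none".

none

P1 fails to dominate P2 at a1 (8<20).
P2 fails to dominate P1 at a3 (14=14).
P3 fails to dominate P1 at a2 (9=9).
No single strategy dominates all the others.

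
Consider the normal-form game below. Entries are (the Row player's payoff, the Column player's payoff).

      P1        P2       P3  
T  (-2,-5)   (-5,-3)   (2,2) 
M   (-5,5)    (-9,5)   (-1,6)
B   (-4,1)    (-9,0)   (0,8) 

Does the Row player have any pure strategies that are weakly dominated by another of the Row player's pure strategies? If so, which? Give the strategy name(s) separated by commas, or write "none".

M, B

Nothing dominates T: M at P1 (-2>-5); B at P1 (-2>-4).
M is weakly dominated by T (P1: -2>-5, P2: -5>-9, P3: 2>-1).
B: dominated, since T does at least as well everywhere (P1: -2>-4, P2: -5>-9, P3: 2>0).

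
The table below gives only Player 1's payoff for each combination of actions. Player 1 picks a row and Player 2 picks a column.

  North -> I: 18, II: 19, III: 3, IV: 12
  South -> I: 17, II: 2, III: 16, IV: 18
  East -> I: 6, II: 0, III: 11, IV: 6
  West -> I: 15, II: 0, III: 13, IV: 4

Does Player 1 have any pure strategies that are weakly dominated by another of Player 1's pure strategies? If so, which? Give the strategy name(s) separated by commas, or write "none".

East, West

Nothing dominates North: South at I (18>17); East at I (18>6); West at I (18>15).
South: no other strategy beats it everywhere (North at III (16>3); East at I (17>6); West at I (17>15)).
South weakly dominates East — I: 17>6, II: 2>0, III: 16>11, IV: 18>6.
West: dominated, since South does at least as well everywhere (I: 17>15, II: 2>0, III: 16>13, IV: 18>4).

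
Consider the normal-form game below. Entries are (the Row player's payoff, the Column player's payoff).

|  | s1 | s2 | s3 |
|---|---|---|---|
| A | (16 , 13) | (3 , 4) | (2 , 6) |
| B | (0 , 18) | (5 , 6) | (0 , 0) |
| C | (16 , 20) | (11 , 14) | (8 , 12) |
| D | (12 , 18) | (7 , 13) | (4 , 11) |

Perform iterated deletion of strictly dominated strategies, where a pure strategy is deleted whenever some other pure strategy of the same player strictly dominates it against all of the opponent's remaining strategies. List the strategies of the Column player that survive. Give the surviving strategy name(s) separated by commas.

Row B is eliminated: C beats it against every remaining column (s1: 16>0, s2: 11>5, s3: 8>0).
For the Row player, C strictly dominates D on the remaining columns (s1: 16>12, s2: 11>7, s3: 8>4); eliminate D.
The Column player's strategy s2 is strictly dominated by s1 (A: 13>4, C: 20>14) and is removed.
The Column player's strategy s3 is strictly dominated by s1 (A: 13>6, C: 20>12) and is removed.
Among the remaining strategies, none is strictly dominated by another pure strategy of the same player, so the elimination stops.
Surviving strategies — the Row player: {A, C}; the Column player: {s1}.

s1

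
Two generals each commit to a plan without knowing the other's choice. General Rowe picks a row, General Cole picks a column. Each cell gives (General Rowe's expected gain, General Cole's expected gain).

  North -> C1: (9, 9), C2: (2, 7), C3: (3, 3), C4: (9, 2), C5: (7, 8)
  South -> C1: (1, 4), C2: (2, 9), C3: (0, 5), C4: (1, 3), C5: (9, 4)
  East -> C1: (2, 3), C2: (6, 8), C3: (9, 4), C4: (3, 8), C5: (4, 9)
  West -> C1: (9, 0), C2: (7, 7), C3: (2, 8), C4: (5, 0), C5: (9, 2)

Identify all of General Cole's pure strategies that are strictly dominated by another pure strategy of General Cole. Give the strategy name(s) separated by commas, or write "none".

C1: no other strategy beats it everywhere (C2 at North (9>7); C3 at North (9>3); C4 at North (9>2); C5 at North (9>8)).
C2 is not dominated — it holds its own against C1 at South (9>4); C3 at North (7>3); C4 at North (7>2); C5 at South (9>4).
Nothing dominates C3: C1 at South (5>4); C2 at West (8>7); C4 at North (3>2); C5 at South (5>4).
C4 is strictly dominated by C5 (North: 8>2, South: 4>3, East: 9>8, West: 2>0).
Nothing dominates C5: C1 at South (4=4); C2 at North (8>7); C3 at North (8>3); C4 at North (8>2).

C4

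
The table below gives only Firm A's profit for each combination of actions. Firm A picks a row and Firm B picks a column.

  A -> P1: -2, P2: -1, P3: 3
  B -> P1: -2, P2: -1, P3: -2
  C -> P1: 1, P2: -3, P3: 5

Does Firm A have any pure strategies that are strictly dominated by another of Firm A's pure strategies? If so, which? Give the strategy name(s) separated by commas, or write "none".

A is not dominated — it holds its own against B at P1 (-2=-2); C at P2 (-1>-3).
Nothing dominates B: A at P1 (-2=-2); C at P2 (-1>-3).
C: no other strategy beats it everywhere (A at P1 (1>-2); B at P1 (1>-2)).

none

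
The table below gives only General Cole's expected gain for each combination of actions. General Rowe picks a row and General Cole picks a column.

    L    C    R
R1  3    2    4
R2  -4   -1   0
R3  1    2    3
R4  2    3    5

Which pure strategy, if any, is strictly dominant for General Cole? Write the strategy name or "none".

R vs L: R1: 4>3, R2: 0>-4, R3: 3>1, R4: 5>2.
R vs C: R1: 4>2, R2: 0>-1, R3: 3>2, R4: 5>3.
R strictly beats every other strategy against every opponent action, so it is strictly dominant.

R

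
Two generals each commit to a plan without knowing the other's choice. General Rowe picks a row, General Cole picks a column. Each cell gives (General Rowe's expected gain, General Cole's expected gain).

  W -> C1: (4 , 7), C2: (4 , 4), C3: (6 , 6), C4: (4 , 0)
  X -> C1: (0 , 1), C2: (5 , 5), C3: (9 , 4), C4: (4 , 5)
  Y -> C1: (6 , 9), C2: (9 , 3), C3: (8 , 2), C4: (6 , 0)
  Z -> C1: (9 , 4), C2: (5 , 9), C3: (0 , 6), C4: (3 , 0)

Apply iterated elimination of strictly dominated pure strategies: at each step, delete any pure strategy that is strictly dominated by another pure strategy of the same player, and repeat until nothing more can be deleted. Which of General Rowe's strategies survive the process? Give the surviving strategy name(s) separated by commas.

For General Rowe, Y strictly dominates W on the remaining columns (C1: 6>4, C2: 9>4, C3: 8>6, C4: 6>4); eliminate W.
Column C3 is eliminated: C2 beats it against every remaining row (X: 5>4, Y: 3>2, Z: 9>6).
General Rowe's strategy X is strictly dominated by Y (C1: 6>0, C2: 9>5, C4: 6>4) and is removed.
General Cole's strategy C4 is strictly dominated by C1 (Y: 9>0, Z: 4>0) and is removed.
Among the remaining strategies, none is strictly dominated by another pure strategy of the same player, so the elimination stops.
Surviving strategies — General Rowe: {Y, Z}; General Cole: {C1, C2}.

Y, Z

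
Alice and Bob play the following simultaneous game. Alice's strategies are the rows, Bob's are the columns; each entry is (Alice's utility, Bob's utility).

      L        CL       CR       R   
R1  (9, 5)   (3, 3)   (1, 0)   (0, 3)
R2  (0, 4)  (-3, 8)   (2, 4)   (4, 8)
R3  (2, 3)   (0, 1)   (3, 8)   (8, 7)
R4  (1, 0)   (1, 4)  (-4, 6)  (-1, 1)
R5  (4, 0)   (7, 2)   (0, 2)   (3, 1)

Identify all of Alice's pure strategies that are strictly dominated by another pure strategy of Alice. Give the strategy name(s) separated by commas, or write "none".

Nothing dominates R1: R2 at L (9>0); R3 at L (9>2); R4 at L (9>1); R5 at L (9>4).
R3 strictly dominates R2 — L: 2>0, CL: 0>-3, CR: 3>2, R: 8>4.
Nothing dominates R3: R1 at CR (3>1); R2 at L (2>0); R4 at L (2>1); R5 at CR (3>0).
R4 is strictly dominated by R1 (L: 9>1, CL: 3>1, CR: 1>-4, R: 0>-1).
R5 is not dominated — it holds its own against R1 at CL (7>3); R2 at L (4>0); R3 at L (4>2); R4 at L (4>1).

R2, R4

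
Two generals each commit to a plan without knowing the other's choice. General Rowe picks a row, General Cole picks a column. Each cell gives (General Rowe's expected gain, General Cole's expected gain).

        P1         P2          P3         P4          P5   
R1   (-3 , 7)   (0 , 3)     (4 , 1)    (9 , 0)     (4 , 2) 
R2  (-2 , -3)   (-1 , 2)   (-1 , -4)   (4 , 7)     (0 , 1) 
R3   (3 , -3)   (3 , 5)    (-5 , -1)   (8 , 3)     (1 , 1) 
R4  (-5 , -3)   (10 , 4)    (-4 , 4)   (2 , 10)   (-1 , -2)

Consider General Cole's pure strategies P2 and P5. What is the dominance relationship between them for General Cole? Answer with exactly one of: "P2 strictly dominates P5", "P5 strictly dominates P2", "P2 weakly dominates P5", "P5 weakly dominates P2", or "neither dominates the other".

P2's payoffs vs P5's, by General Rowe's action — R1: 3>2, R2: 2>1, R3: 5>1, R4: 4>-2.
Every comparison favours P2, so P2 strictly dominates P5.

P2 strictly dominates P5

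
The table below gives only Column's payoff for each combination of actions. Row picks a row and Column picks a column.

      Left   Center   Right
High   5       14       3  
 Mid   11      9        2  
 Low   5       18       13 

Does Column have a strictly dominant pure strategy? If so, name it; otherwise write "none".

Left fails to dominate Center at High (5<14).
Center fails to dominate Left at Mid (9<11).
Right fails to dominate Left at High (3<5).
No single strategy dominates all the others.

none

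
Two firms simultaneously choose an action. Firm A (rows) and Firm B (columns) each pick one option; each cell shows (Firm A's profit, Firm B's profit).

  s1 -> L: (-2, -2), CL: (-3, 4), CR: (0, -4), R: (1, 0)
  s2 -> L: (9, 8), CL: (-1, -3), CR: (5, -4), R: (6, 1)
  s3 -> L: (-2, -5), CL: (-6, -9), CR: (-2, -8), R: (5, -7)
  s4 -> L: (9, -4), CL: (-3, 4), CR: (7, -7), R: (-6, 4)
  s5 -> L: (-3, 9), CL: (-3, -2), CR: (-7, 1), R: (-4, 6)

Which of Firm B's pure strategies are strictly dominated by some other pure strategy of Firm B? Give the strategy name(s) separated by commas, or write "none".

L is not dominated — it holds its own against CL at s2 (8>-3); CR at s1 (-2>-4); R at s2 (8>1).
Nothing dominates CL: L at s1 (4>-2); CR at s1 (4>-4); R at s1 (4>0).
L strictly dominates CR — s1: -2>-4, s2: 8>-4, s3: -5>-8, s4: -4>-7, s5: 9>1.
R is not dominated — it holds its own against L at s1 (0>-2); CL at s2 (1>-3); CR at s1 (0>-4).

CR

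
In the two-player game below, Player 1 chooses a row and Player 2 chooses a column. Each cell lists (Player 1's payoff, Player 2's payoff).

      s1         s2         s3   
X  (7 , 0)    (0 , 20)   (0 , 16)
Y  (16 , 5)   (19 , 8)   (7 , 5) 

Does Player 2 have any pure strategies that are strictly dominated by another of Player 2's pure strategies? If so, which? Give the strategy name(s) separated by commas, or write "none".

s1, s3

s1 is strictly dominated by s2 (X: 20>0, Y: 8>5).
s2 is not dominated — it holds its own against s1 at X (20>0); s3 at X (20>16).
s3 is strictly dominated by s2 (X: 20>16, Y: 8>5).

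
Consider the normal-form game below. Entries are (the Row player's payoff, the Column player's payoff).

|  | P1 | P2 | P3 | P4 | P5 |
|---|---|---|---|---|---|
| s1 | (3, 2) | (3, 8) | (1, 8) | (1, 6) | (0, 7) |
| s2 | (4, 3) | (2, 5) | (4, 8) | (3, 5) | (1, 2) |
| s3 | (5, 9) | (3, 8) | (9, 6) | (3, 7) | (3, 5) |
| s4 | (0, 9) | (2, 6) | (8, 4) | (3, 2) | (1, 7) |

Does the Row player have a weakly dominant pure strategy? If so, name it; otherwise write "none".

s3

s3 vs s1: P1: 5>3, P2: 3=3, P3: 9>1, P4: 3>1, P5: 3>0.
s3 vs s2: P1: 5>4, P2: 3>2, P3: 9>4, P4: 3=3, P5: 3>1.
s3 vs s4: P1: 5>0, P2: 3>2, P3: 9>8, P4: 3=3, P5: 3>1.
s3 is at least as good as every other strategy against every opponent action, so it is weakly dominant.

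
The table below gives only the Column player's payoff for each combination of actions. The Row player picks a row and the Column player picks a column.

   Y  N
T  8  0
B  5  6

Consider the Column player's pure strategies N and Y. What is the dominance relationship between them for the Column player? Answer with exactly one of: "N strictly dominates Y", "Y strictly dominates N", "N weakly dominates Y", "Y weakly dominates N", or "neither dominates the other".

neither dominates the other

N's payoffs vs Y's, by the Row player's action — T: 0<8, B: 6>5.
N does better at B but worse at T; neither strategy dominates the other.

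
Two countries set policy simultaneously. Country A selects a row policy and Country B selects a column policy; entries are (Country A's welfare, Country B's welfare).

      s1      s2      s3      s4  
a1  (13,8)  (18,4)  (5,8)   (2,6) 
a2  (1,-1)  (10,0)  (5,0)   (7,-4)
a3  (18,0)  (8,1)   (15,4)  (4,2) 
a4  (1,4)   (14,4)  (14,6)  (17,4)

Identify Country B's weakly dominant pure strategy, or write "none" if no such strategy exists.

s3 vs s1: a1: 8=8, a2: 0>-1, a3: 4>0, a4: 6>4.
s3 vs s2: a1: 8>4, a2: 0=0, a3: 4>1, a4: 6>4.
s3 vs s4: a1: 8>6, a2: 0>-4, a3: 4>2, a4: 6>4.
s3 is at least as good as every other strategy against every opponent action, so it is weakly dominant.

s3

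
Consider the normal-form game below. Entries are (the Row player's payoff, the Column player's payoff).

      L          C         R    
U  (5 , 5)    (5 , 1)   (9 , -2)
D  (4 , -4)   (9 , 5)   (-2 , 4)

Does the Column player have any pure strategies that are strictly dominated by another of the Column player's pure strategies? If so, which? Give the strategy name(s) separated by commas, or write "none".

L: no other strategy beats it everywhere (C at U (5>1); R at U (5>-2)).
Nothing dominates C: L at D (5>-4); R at U (1>-2).
R is strictly dominated by C (U: 1>-2, D: 5>4).

R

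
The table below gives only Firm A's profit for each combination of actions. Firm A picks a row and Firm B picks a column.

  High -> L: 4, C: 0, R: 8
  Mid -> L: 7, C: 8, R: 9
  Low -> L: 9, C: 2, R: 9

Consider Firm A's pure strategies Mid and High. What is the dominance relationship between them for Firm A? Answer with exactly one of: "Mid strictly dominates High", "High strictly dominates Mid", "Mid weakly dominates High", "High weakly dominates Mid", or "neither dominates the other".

Mid strictly dominates High

Mid's payoffs vs High's, by Firm B's action — L: 7>4, C: 8>0, R: 9>8.
Every comparison favours Mid, so Mid strictly dominates High.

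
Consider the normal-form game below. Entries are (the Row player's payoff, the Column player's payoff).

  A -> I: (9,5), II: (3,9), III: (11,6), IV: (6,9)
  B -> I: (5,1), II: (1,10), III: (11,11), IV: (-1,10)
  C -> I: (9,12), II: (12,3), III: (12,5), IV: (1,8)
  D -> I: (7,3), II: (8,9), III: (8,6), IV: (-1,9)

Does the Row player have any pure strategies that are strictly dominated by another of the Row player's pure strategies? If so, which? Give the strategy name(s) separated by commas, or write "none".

B, D

Nothing dominates A: B at I (9>5); C at I (9=9); D at I (9>7).
B is strictly dominated by C (I: 9>5, II: 12>1, III: 12>11, IV: 1>-1).
C is not dominated — it holds its own against A at I (9=9); B at I (9>5); D at I (9>7).
D is strictly dominated by C (I: 9>7, II: 12>8, III: 12>8, IV: 1>-1).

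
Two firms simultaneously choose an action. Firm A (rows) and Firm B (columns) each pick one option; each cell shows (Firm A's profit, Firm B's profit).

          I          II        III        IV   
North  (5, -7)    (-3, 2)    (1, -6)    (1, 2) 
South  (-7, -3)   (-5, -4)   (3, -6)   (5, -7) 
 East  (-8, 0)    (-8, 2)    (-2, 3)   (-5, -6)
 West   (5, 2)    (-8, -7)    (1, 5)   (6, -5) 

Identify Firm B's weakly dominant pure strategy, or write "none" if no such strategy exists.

none

I fails to dominate II at North (-7<2).
II fails to dominate I at South (-4<-3).
III fails to dominate I at South (-6<-3).
IV fails to dominate I at South (-7<-3).
No single strategy dominates all the others.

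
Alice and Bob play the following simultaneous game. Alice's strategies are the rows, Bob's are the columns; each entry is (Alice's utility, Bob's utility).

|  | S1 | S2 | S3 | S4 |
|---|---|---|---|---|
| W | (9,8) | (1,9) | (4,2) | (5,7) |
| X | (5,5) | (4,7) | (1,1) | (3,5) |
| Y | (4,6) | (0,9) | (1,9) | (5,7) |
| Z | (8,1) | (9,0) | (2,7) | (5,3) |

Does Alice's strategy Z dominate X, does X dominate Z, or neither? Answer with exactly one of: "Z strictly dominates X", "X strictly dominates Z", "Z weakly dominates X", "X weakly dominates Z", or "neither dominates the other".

Compare Z to X across each opponent action: S1: 8>5, S2: 9>4, S3: 2>1, S4: 5>3.
Z gives a strictly higher payoff against each opponent action, so Z strictly dominates X.

Z strictly dominates X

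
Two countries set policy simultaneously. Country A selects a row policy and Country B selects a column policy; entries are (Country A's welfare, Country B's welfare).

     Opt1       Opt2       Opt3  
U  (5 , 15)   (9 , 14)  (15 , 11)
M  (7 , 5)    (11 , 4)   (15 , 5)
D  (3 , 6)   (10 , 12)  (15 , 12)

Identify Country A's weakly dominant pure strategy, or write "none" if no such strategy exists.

M

M vs U: Opt1: 7>5, Opt2: 11>9, Opt3: 15=15.
M vs D: Opt1: 7>3, Opt2: 11>10, Opt3: 15=15.
M is at least as good as every other strategy against every opponent action, so it is weakly dominant.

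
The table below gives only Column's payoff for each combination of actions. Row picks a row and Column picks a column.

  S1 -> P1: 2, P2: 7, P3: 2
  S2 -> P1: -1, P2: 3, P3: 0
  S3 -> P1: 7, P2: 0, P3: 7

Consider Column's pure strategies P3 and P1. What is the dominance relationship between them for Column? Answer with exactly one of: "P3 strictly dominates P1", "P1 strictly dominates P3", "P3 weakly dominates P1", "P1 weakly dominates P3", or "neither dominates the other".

P3's payoffs vs P1's, by Row's action — S1: 2=2, S2: 0>-1, S3: 7=7.
P3 is at least as good everywhere and strictly better somewhere (tied only at S1, S3), so P3 weakly but not strictly dominates P1.

P3 weakly dominates P1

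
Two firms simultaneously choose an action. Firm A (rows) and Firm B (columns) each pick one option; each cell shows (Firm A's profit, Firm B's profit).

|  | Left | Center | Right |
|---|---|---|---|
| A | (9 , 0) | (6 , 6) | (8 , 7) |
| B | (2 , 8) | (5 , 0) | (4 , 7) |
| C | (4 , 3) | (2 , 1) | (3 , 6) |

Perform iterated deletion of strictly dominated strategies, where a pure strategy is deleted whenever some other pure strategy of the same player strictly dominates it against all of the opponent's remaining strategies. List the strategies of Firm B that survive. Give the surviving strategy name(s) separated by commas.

Right

Firm A's strategy B is strictly dominated by A (Left: 9>2, Center: 6>5, Right: 8>4) and is removed.
Firm A's strategy C is strictly dominated by A (Left: 9>4, Center: 6>2, Right: 8>3) and is removed.
Firm B's strategy Left is strictly dominated by Center (A: 6>0) and is removed.
Column Center is eliminated: Right beats it against every remaining row (A: 7>6).
Among the remaining strategies, none is strictly dominated by another pure strategy of the same player, so the elimination stops.
Surviving strategies — Firm A: {A}; Firm B: {Right}.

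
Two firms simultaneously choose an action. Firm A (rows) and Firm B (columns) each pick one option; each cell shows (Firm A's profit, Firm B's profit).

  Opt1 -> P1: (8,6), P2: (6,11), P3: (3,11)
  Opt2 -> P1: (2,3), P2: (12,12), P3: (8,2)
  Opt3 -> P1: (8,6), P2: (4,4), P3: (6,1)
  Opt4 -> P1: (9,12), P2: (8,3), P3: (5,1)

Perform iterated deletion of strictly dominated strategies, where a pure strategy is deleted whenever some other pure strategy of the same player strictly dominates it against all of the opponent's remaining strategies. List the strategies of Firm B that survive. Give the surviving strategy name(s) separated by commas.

P1, P2

For Firm A, Opt4 strictly dominates Opt1 on the remaining columns (P1: 9>8, P2: 8>6, P3: 5>3); eliminate Opt1.
Column P3 is eliminated: P1 beats it against every remaining row (Opt2: 3>2, Opt3: 6>1, Opt4: 12>1).
Firm A's strategy Opt3 is strictly dominated by Opt4 (P1: 9>8, P2: 8>4) and is removed.
Among the remaining strategies, none is strictly dominated by another pure strategy of the same player, so the elimination stops.
Surviving strategies — Firm A: {Opt2, Opt4}; Firm B: {P1, P2}.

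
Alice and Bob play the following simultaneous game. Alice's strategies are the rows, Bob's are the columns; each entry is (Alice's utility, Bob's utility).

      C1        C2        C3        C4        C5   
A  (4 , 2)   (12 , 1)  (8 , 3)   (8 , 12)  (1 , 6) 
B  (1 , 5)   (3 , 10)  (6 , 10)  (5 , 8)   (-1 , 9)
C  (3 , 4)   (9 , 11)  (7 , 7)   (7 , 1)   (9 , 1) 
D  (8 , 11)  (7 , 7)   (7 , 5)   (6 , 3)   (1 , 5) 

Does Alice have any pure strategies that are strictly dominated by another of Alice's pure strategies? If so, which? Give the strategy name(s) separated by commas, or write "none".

B

A is not dominated — it holds its own against B at C1 (4>1); C at C1 (4>3); D at C2 (12>7).
B: dominated, since A does at least as well everywhere (C1: 4>1, C2: 12>3, C3: 8>6, C4: 8>5, C5: 1>-1).
C: no other strategy beats it everywhere (A at C5 (9>1); B at C1 (3>1); D at C2 (9>7)).
D: no other strategy beats it everywhere (A at C1 (8>4); B at C1 (8>1); C at C1 (8>3)).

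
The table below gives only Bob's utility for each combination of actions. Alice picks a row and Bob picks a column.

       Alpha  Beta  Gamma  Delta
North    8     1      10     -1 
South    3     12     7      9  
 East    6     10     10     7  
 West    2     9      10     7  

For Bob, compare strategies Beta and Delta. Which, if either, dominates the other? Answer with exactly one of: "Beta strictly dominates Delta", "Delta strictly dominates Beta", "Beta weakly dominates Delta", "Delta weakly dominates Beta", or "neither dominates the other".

Beta's payoffs vs Delta's, by Alice's action — North: 1>-1, South: 12>9, East: 10>7, West: 9>7.
Every comparison favours Beta, so Beta strictly dominates Delta.

Beta strictly dominates Delta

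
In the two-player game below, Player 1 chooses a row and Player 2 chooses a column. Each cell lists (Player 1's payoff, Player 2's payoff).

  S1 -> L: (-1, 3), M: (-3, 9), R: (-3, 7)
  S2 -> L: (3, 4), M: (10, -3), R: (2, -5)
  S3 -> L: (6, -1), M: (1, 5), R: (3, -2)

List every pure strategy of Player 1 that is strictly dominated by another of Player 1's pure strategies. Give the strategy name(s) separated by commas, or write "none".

S1 is strictly dominated by S2 (L: 3>-1, M: 10>-3, R: 2>-3).
Nothing dominates S2: S1 at L (3>-1); S3 at M (10>1).
S3 is not dominated — it holds its own against S1 at L (6>-1); S2 at L (6>3).

S1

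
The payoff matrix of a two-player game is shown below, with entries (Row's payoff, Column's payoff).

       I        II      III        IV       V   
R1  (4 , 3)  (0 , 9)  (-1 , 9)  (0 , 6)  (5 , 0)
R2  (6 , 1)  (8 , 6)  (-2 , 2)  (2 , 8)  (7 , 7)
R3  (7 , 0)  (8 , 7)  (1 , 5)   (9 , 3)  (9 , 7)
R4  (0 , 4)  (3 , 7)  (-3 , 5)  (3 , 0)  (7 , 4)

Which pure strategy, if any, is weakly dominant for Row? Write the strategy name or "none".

R3

R3 vs R1: I: 7>4, II: 8>0, III: 1>-1, IV: 9>0, V: 9>5.
R3 vs R2: I: 7>6, II: 8=8, III: 1>-2, IV: 9>2, V: 9>7.
R3 vs R4: I: 7>0, II: 8>3, III: 1>-3, IV: 9>3, V: 9>7.
R3 is at least as good as every other strategy against every opponent action, so it is weakly dominant.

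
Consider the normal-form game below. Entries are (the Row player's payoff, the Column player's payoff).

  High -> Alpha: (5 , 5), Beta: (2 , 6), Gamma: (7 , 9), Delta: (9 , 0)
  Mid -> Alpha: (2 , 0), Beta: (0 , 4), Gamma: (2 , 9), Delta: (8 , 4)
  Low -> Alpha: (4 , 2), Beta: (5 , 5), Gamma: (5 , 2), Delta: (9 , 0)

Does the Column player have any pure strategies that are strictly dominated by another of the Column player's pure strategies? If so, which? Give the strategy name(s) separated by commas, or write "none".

Alpha: dominated, since Beta does at least as well everywhere (High: 6>5, Mid: 4>0, Low: 5>2).
Beta is not dominated — it holds its own against Alpha at High (6>5); Gamma at Low (5>2); Delta at High (6>0).
Gamma is not dominated — it holds its own against Alpha at High (9>5); Beta at High (9>6); Delta at High (9>0).
Gamma strictly dominates Delta — High: 9>0, Mid: 9>4, Low: 2>0.

Alpha, Delta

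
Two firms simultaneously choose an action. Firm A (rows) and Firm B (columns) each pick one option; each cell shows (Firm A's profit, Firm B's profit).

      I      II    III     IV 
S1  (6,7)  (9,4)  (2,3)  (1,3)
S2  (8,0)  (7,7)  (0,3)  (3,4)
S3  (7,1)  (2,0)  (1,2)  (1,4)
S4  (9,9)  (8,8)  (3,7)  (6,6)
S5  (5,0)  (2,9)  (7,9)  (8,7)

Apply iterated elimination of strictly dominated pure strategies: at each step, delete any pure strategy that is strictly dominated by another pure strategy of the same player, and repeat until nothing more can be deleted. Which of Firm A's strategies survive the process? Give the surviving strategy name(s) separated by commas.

Row S2 is eliminated: S4 beats it against every remaining column (I: 9>8, II: 8>7, III: 3>0, IV: 6>3).
Row S3 is eliminated: S4 beats it against every remaining column (I: 9>7, II: 8>2, III: 3>1, IV: 6>1).
For Firm B, II strictly dominates IV on the remaining rows (S1: 4>3, S4: 8>6, S5: 9>7); eliminate IV.
Among the remaining strategies, none is strictly dominated by another pure strategy of the same player, so the elimination stops.
Surviving strategies — Firm A: {S1, S4, S5}; Firm B: {I, II, III}.

S1, S4, S5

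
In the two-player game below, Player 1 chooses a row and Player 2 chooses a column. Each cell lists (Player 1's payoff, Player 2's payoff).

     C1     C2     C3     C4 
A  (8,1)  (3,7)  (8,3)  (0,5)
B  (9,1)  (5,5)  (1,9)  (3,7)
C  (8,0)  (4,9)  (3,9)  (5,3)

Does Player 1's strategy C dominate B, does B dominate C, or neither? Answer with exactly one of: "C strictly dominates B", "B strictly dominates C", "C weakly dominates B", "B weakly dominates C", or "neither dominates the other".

neither dominates the other

C's payoffs vs B's, by Player 2's action — C1: 8<9, C2: 4<5, C3: 3>1, C4: 5>3.
C does better at C3, C4 but worse at C1, C2; neither strategy dominates the other.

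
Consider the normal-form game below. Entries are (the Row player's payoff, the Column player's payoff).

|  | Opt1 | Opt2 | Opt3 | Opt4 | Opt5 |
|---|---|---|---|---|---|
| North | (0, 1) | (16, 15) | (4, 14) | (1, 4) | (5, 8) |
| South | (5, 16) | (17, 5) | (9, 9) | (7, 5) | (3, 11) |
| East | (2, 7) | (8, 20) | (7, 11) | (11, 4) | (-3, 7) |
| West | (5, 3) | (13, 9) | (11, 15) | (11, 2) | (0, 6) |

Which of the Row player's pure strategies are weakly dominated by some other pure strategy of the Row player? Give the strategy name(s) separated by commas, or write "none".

East

Nothing dominates North: South at Opt5 (5>3); East at Opt2 (16>8); West at Opt2 (16>13).
South is not dominated — it holds its own against North at Opt1 (5>0); East at Opt1 (5>2); West at Opt2 (17>13).
West weakly dominates East — Opt1: 5>2, Opt2: 13>8, Opt3: 11>7, Opt4: 11=11, Opt5: 0>-3.
West is not dominated — it holds its own against North at Opt1 (5>0); South at Opt3 (11>9); East at Opt1 (5>2).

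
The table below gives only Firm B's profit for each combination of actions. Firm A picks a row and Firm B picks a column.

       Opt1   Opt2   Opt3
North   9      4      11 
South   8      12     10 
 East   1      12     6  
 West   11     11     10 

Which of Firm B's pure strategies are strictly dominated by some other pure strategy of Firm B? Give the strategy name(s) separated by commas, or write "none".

none

Opt1: no other strategy beats it everywhere (Opt2 at North (9>4); Opt3 at West (11>10)).
Nothing dominates Opt2: Opt1 at South (12>8); Opt3 at South (12>10).
Opt3: no other strategy beats it everywhere (Opt1 at North (11>9); Opt2 at North (11>4)).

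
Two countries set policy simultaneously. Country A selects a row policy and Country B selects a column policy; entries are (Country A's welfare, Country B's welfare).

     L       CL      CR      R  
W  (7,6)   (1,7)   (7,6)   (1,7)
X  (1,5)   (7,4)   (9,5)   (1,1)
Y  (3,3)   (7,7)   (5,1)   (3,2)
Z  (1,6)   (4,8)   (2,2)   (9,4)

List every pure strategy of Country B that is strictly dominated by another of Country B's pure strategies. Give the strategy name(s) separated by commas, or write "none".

none

L is not dominated — it holds its own against CL at X (5>4); CR at W (6=6); R at X (5>1).
CL is not dominated — it holds its own against L at W (7>6); CR at W (7>6); R at W (7=7).
CR is not dominated — it holds its own against L at W (6=6); CL at X (5>4); R at X (5>1).
R is not dominated — it holds its own against L at W (7>6); CL at W (7=7); CR at W (7>6).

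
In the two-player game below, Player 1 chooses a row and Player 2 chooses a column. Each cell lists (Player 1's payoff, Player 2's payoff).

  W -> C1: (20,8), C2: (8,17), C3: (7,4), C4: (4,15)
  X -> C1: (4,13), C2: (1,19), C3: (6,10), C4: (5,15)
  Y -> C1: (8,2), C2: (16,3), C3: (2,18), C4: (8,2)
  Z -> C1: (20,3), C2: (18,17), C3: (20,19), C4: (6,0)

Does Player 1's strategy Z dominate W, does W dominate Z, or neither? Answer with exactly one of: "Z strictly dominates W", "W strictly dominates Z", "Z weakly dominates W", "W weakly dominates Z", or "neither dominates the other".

Compare Z to W across every action of Player 2: C1: 20=20, C2: 18>8, C3: 20>7, C4: 6>4.
Z is at least as good everywhere and strictly better somewhere (tied only at C1), so Z weakly but not strictly dominates W.

Z weakly dominates W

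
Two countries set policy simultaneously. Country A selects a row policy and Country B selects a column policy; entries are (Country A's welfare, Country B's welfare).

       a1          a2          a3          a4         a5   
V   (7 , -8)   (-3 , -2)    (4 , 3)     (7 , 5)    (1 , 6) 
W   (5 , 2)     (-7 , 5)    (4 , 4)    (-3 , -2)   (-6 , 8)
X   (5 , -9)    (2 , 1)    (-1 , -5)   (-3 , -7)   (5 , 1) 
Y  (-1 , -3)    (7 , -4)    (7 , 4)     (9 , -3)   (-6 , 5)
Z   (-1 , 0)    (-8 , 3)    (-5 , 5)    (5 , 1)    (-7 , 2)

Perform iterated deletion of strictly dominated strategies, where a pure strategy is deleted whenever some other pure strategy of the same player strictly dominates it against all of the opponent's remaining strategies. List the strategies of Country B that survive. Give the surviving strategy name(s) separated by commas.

For Country A, V strictly dominates Z on the remaining columns (a1: 7>-1, a2: -3>-8, a3: 4>-5, a4: 7>5, a5: 1>-7); eliminate Z.
Country B's strategy a1 is strictly dominated by a3 (V: 3>-8, W: 4>2, X: -5>-9, Y: 4>-3) and is removed.
Column a3 is eliminated: a5 beats it against every remaining row (V: 6>3, W: 8>4, X: 1>-5, Y: 5>4).
Country A's strategy W is strictly dominated by V (a2: -3>-7, a4: 7>-3, a5: 1>-6) and is removed.
Country B's strategy a4 is strictly dominated by a5 (V: 6>5, X: 1>-7, Y: 5>-3) and is removed.
Country A's strategy V is strictly dominated by X (a2: 2>-3, a5: 5>1) and is removed.
Among the remaining strategies, none is strictly dominated by another pure strategy of the same player, so the elimination stops.
Surviving strategies — Country A: {X, Y}; Country B: {a2, a5}.

a2, a5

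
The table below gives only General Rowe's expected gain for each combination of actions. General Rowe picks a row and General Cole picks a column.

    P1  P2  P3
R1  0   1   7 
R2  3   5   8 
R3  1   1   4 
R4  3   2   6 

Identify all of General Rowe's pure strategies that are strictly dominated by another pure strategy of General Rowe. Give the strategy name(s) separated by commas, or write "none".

R1 is strictly dominated by R2 (P1: 3>0, P2: 5>1, P3: 8>7).
R2 is not dominated — it holds its own against R1 at P1 (3>0); R3 at P1 (3>1); R4 at P1 (3=3).
R2 strictly dominates R3 — P1: 3>1, P2: 5>1, P3: 8>4.
R4 is not dominated — it holds its own against R1 at P1 (3>0); R2 at P1 (3=3); R3 at P1 (3>1).

R1, R3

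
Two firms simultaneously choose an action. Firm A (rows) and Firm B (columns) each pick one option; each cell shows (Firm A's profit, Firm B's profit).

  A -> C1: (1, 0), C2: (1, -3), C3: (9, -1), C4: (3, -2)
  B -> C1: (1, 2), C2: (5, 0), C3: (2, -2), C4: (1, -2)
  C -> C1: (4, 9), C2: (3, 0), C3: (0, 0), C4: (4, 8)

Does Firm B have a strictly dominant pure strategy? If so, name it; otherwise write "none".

C1

C1 vs C2: A: 0>-3, B: 2>0, C: 9>0.
C1 vs C3: A: 0>-1, B: 2>-2, C: 9>0.
C1 vs C4: A: 0>-2, B: 2>-2, C: 9>8.
C1 strictly beats every other strategy against every opponent action, so it is strictly dominant.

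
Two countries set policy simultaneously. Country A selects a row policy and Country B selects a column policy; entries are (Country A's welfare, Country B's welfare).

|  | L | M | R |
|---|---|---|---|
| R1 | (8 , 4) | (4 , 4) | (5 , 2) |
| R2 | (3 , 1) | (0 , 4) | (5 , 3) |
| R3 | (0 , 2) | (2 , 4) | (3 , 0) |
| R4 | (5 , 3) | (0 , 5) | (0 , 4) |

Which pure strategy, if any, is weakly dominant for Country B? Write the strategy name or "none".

M vs L: R1: 4=4, R2: 4>1, R3: 4>2, R4: 5>3.
M vs R: R1: 4>2, R2: 4>3, R3: 4>0, R4: 5>4.
M is at least as good as every other strategy against every opponent action, so it is weakly dominant.

M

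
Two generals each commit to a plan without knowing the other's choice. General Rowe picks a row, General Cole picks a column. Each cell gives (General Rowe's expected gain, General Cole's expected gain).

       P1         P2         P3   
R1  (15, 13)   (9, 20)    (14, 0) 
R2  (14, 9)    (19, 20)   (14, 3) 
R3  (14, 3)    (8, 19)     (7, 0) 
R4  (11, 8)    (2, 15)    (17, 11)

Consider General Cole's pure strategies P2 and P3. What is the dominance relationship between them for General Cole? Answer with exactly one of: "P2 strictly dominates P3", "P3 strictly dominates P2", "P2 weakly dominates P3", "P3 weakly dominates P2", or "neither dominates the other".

P2 strictly dominates P3

P2's payoffs vs P3's, by General Rowe's action — R1: 20>0, R2: 20>3, R3: 19>0, R4: 15>11.
P2 gives a strictly higher payoff against every action of General Rowe, so P2 strictly dominates P3.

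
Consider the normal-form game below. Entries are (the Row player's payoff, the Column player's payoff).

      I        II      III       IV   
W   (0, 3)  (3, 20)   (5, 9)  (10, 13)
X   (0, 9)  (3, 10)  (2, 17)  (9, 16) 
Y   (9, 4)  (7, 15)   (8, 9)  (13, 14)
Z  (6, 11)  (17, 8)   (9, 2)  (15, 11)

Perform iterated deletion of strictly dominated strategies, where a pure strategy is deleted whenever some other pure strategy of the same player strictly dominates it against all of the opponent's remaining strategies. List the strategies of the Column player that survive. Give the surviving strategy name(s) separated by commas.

For the Row player, Y strictly dominates W on the remaining columns (I: 9>0, II: 7>3, III: 8>5, IV: 13>10); eliminate W.
For the Row player, Y strictly dominates X on the remaining columns (I: 9>0, II: 7>3, III: 8>2, IV: 13>9); eliminate X.
Column III is eliminated: II beats it against every remaining row (Y: 15>9, Z: 8>2).
Among the remaining strategies, none is strictly dominated by another pure strategy of the same player, so the elimination stops.
Surviving strategies — the Row player: {Y, Z}; the Column player: {I, II, IV}.

I, II, IV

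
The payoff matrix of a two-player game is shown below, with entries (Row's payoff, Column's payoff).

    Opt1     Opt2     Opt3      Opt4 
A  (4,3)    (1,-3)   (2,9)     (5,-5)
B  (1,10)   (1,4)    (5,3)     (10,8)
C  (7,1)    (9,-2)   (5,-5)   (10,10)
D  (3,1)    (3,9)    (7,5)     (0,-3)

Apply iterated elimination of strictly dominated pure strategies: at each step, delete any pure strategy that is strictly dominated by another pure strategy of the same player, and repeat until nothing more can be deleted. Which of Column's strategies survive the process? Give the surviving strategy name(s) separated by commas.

Opt1, Opt4

For Row, C strictly dominates A on the remaining columns (Opt1: 7>4, Opt2: 9>1, Opt3: 5>2, Opt4: 10>5); eliminate A.
Column Opt3 is eliminated: Opt2 beats it against every remaining row (B: 4>3, C: -2>-5, D: 9>5).
For Row, C strictly dominates D on the remaining columns (Opt1: 7>3, Opt2: 9>3, Opt4: 10>0); eliminate D.
Column's strategy Opt2 is strictly dominated by Opt1 (B: 10>4, C: 1>-2) and is removed.
Among the remaining strategies, none is strictly dominated by another pure strategy of the same player, so the elimination stops.
Surviving strategies — Row: {B, C}; Column: {Opt1, Opt4}.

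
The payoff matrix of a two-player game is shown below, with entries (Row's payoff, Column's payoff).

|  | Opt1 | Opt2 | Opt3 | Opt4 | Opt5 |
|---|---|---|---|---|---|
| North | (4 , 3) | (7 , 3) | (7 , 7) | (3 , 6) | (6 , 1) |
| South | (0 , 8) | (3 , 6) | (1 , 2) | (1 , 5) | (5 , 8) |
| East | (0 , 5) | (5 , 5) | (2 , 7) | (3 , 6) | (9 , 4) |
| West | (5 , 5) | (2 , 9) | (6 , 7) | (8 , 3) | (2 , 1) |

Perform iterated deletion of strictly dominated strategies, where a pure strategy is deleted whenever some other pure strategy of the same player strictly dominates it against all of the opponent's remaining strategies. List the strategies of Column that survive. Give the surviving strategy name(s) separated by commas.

Row South is eliminated: North beats it against every remaining column (Opt1: 4>0, Opt2: 7>3, Opt3: 7>1, Opt4: 3>1, Opt5: 6>5).
Column's strategy Opt1 is strictly dominated by Opt3 (North: 7>3, East: 7>5, West: 7>5) and is removed.
Column Opt4 is eliminated: Opt3 beats it against every remaining row (North: 7>6, East: 7>6, West: 7>3).
Row West is eliminated: North beats it against every remaining column (Opt2: 7>2, Opt3: 7>6, Opt5: 6>2).
Column's strategy Opt2 is strictly dominated by Opt3 (North: 7>3, East: 7>5) and is removed.
Column Opt5 is eliminated: Opt3 beats it against every remaining row (North: 7>1, East: 7>4).
For Row, North strictly dominates East on the remaining columns (Opt3: 7>2); eliminate East.
Among the remaining strategies, none is strictly dominated by another pure strategy of the same player, so the elimination stops.
Surviving strategies — Row: {North}; Column: {Opt3}.

Opt3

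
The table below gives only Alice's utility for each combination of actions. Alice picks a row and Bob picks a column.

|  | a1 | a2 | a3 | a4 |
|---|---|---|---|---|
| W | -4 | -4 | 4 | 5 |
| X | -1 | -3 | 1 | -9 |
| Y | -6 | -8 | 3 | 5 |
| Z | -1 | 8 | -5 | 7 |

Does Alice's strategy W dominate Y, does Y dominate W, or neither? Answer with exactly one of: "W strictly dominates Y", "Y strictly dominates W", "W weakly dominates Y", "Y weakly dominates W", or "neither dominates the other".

W weakly dominates Y

W's payoffs vs Y's, by Bob's action — a1: -4>-6, a2: -4>-8, a3: 4>3, a4: 5=5.
W is at least as good everywhere and strictly better somewhere (tied only at a4), so W weakly but not strictly dominates Y.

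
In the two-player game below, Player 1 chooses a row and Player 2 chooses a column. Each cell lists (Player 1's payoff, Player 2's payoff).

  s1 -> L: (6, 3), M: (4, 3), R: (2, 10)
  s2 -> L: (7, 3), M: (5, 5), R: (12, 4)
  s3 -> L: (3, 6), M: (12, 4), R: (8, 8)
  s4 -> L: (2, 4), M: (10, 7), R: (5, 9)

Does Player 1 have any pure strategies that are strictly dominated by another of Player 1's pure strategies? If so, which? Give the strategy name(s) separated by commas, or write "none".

s1, s4

s1: dominated, since s2 does at least as well everywhere (L: 7>6, M: 5>4, R: 12>2).
Nothing dominates s2: s1 at L (7>6); s3 at L (7>3); s4 at L (7>2).
Nothing dominates s3: s1 at M (12>4); s2 at M (12>5); s4 at L (3>2).
s3 strictly dominates s4 — L: 3>2, M: 12>10, R: 8>5.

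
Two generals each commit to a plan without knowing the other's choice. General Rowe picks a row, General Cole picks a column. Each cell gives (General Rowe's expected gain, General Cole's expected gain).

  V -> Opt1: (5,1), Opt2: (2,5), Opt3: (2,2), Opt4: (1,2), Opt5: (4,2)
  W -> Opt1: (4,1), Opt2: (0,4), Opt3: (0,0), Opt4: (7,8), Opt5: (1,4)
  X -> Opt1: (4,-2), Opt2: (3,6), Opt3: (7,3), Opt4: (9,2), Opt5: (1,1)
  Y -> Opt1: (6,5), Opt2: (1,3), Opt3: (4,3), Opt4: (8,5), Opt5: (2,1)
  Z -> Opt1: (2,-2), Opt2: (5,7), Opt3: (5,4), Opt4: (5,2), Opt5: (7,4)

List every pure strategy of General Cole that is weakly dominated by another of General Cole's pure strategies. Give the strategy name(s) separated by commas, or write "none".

Opt1 is weakly dominated by Opt4 (V: 2>1, W: 8>1, X: 2>-2, Y: 5=5, Z: 2>-2).
Opt2: no other strategy beats it everywhere (Opt1 at V (5>1); Opt3 at V (5>2); Opt4 at V (5>2); Opt5 at V (5>2)).
Opt3 is weakly dominated by Opt2 (V: 5>2, W: 4>0, X: 6>3, Y: 3=3, Z: 7>4).
Opt4 is not dominated — it holds its own against Opt1 at V (2>1); Opt2 at W (8>4); Opt3 at W (8>0); Opt5 at W (8>4).
Opt5: dominated, since Opt2 does at least as well everywhere (V: 5>2, W: 4=4, X: 6>1, Y: 3>1, Z: 7>4).

Opt1, Opt3, Opt5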